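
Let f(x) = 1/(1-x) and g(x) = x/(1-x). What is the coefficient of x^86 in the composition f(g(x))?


First simplify the composition: f(g(x)) = 1/(1 - x/(1-x)) = (1-x)/((1-x) - x) = (1-x)/(1-2x).
Now extract the coefficient. Write (1-x)/(1-2x) = 1/(1-2x) - x/(1-2x).
The coefficient of x^n in 1/(1-2x) is 2^n, and in x/(1-2x) is 2^(n-1) (for n >= 1).
So the coefficient of x^86 is 2^86 - 2^85 = 77371252455336267181195264 - 38685626227668133590597632 = 38685626227668133590597632.

38685626227668133590597632


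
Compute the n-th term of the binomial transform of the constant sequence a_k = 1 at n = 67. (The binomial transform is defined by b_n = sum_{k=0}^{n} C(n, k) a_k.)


With a_k = 1 for all k, b_n = sum_{k=0}^{n} C(n, k) = 2^n by the binomial theorem.
For n = 67: 2^67 = 147573952589676412928.

147573952589676412928


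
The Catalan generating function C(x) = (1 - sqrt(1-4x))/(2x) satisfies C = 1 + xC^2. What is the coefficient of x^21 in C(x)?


Substituting x -> x scales the n-th coefficient by 1, so [x^21] C(x) = C_21.
C_21 = C(2*21, 21)/(22) = 538257874440/22 = 24466267020.
= 24466267020.

24466267020


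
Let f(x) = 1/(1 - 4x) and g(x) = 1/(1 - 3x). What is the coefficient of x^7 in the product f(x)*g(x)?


The coefficient of x^n in f*g is the Cauchy product: sum_{k=0}^{n} a^k * b^(n-k).
With a=4, b=3, n=7:
sum_{k=0}^{7} 4^k * 3^(7-k)
= 58975

58975


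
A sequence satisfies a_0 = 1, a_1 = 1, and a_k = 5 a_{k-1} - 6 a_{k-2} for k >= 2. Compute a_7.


The characteristic equation is t^2 - 5 t + 6 = 0, with roots r_1 = 2 and r_2 = 3 (so c_1 = r_1 + r_2, c_2 = -r_1 r_2 as required).
One can use the closed form a_n = A r_1^n + B r_2^n, but direct iteration is more reliable:
a_0 = 1, a_1 = 1, a_2 = -1, a_3 = -11, a_4 = -49, a_5 = -179, a_6 = -601, a_7 = -1931.
So a_7 = -1931.

-1931


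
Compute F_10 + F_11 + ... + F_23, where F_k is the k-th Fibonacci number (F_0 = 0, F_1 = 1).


Use the identity sum_{k=0}^{N} F_k = F_{N+2} - 1 (which follows from F_{k+2} - F_{k+1} = F_k). Then
sum_{k=10}^{23} F_k = (F_{25} - 1) - (F_{11} - 1) = F_{25} - F_{11}.
Computing: F_{25} = 75025, F_{11} = 89, so
Sum = 75025 - 89 = 74936.

74936


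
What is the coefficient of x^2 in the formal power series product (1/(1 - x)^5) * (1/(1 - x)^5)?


Combine the factors: (1/(1 - x)^5) * (1/(1 - x)^5) = 1/(1 - x)^10.
Then use 1/(1 - x)^r = sum_{k>=0} C(k + r - 1, r - 1) x^k with r = 10 and k = 2:
C(11, 9) = 55.

55


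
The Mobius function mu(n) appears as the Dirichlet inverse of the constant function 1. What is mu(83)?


83 = 83 (all distinct primes).
mu(83) = (-1)^1 = -1

-1


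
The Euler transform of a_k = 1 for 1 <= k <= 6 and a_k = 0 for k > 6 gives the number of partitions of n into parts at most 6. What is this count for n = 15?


Partitions of 15 into parts at most 6:
Using generating function (1-x)^(-1)(1-x^2)^(-1)...(1-x^6)^(-1),
the coefficient of x^15 = 110

110


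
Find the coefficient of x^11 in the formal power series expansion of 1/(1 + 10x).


Write 1/(1 + c x) = 1/(1 - (-c) x) and apply the geometric-series identity
1/(1 - y) = sum_{k>=0} y^k to get 1/(1 + c x) = sum_{k>=0} (-c)^k x^k.
So the coefficient of x^k is (-c)^k = (-1)^k * c^k.
Here c = 10 and k = 11:
(-10)^11 = -1 * 100000000000 = -100000000000

-100000000000


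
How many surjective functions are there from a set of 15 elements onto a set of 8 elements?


By inclusion-exclusion on which target elements are missed, the number of surjections from an n-set onto a k-set is
surj(n, k) = sum_{j=0}^{k} (-1)^j C(k, j) (k - j)^n.
Equivalently surj(n, k) = k! * S(n, k), where S(n, k) is the Stirling number of the second kind.
For n = 15, k = 8:
S(15, 8) = 216627840, so
surj = 8! * 216627840 = 40320 * 216627840 = 8734434508800.

8734434508800


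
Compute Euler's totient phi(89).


phi(n) counts integers in [1, n] coprime to n. Using the multiplicative formula phi(n) = n * prod_{p | n} (1 - 1/p):
89 = 89, so
phi(89) = 89 * (1 - 1/89) = 88.

88


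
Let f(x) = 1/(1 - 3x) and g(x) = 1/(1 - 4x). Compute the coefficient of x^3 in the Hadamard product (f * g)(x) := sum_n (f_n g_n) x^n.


f has coefficients f_k = 3^k and g has coefficients g_k = 4^k, so the Hadamard product has coefficient (f*g)_k = 3^k * 4^k = 12^k.
For k = 3: 12^3 = 1728.

1728


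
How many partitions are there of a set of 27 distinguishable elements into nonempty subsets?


Bell_27 can be computed from the Bell triangle or from Dobinski's identity Bell_n = (1/e) * sum_{k>=0} k^n / k!.
Computing Bell_27 = 545717047936059989389.

545717047936059989389


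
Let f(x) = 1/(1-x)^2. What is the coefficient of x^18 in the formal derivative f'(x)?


Differentiate: d/dx [ 1/(1-x)^r ] = r / (1-x)^(r+1).
Here r = 2, so f'(x) = 2 / (1-x)^3.
The expansion of 1/(1-x)^(r+1) has coefficient of x^n equal to C(n+r, r).
So the coefficient of x^18 in f'(x) is
2 * C(20, 2) = 2 * 190 = 380

380


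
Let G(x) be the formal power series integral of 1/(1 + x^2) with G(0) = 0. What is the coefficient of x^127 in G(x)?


1/(1 + x^2) = sum_{j>=0} (-1)^j x^(2j). Integrating termwise with G(0) = 0:
G(x) = sum_{j>=0} (-1)^j x^(2j+1) / (2j+1) = arctan(x).
Only odd powers are nonzero. For x^127 write 127 = 2*63 + 1, giving
(-1)^63 / 127 = -1/127 = -1/127.

-1/127


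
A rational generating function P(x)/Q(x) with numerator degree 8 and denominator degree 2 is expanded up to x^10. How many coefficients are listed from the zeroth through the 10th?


Expanding up to x^10 gives the coefficients for x^0, x^1, ..., x^10.
That is 10 + 1 = 11 coefficients in total.

11


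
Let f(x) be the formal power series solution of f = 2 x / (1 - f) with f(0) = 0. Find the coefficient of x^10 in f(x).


Apply Lagrange inversion: f = 2 x * phi(f) with phi(t) = 1/(1 - t), so
[x^n] f = 2^n * (1/n) [t^(n-1)] phi(t)^n = 2^n * (1/n) [t^(n-1)] (1 - t)^(-n) = 2^n * (1/n) C(2n - 2, n - 1) = 2^n * C_{n-1}.
For n = 10: C_9 = C(18, 9) / 10 = 48620/10 = 4862.
With the 2^10 = 1024 factor, the coefficient is 1024 * 4862 = 4978688.

4978688


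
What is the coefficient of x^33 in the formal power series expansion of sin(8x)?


The Maclaurin series is sin(t) = sum_{k>=0} (-1)^k t^(2k+1) / (2k+1)!, so substituting t = 8x, only odd powers of x are nonzero, with coefficient of x^(2k+1) equal to (-1)^k 8^(2k+1) / (2k+1)!.
Write 33 = 2*16 + 1, giving the coefficient (-1)^16 * 8^33 / 33! = 633825300114114700748351602688/8683317618811886495518194401280000000 = 295147905179352825856/4043484860477916195764296875.

295147905179352825856/4043484860477916195764296875


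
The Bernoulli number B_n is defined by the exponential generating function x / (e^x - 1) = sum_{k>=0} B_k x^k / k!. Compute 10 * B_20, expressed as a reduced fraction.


Bernoulli numbers can also be computed recursively via B_0 = 1 and sum_{j=0}^{m} C(m+1, j) B_j = 0 for m >= 1. Odd-index Bernoulli numbers vanish for k >= 3.
Computing B_20 = -174611/330, so 10 * B_20 = 10 * -174611/330 = -174611/33.

-174611/33


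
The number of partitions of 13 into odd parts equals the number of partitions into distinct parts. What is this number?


Computing partitions of 13 into odd parts (1, 3, 5, ...):
Using the generating function prod_{k>=0} 1/(1-x^(2k+1)),
the count is 18

18


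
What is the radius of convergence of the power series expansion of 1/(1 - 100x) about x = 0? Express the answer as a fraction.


Expanding 1/(1 - 100x) = sum_{k>=0} 100^k x^k, the series converges when |100x| < 1, i.e., |x| < 1/100.
So the radius of convergence is 1/100 = 1/100.

1/100


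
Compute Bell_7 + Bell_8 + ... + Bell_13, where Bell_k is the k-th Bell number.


Recall Bell_k counts set partitions of a k-set (with Bell_0 = 1 by convention).
Bell_7 through Bell_13: 877, 4140, 21147, 115975, 678570, 4213597, 27644437
Sum = 877 + 4140 + 21147 + 115975 + 678570 + 4213597 + 27644437 = 32678743.

32678743


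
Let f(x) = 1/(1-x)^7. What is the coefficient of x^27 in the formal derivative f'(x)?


Differentiate: d/dx [ 1/(1-x)^r ] = r / (1-x)^(r+1).
Here r = 7, so f'(x) = 7 / (1-x)^8.
The expansion of 1/(1-x)^(r+1) has coefficient of x^n equal to C(n+r, r).
So the coefficient of x^27 in f'(x) is
7 * C(34, 7) = 7 * 5379616 = 37657312

37657312


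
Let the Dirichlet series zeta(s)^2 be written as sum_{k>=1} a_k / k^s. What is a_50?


The Dirichlet convolution of the constant function 1 with itself gives (1 * 1)(k) = sum_{d | k} 1 = d(k), the number of positive divisors of k.
Since zeta(s) = sum_{k>=1} 1/k^s, we have zeta(s)^2 = sum_{k>=1} d(k)/k^s, so a_k = d(k).
For k = 50: the divisors are 1, 2, 5, 10, 25, 50.
Count = 6.

6


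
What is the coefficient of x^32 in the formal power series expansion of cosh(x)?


The Maclaurin series is cosh(t) = sum_{m>=0} t^(2m) / (2m)!, so substituting t = x, only even powers of x are nonzero, with coefficient of x^(2m) equal to 1 / (2m)!.
For x^32 the coefficient is 1/32! = 1/263130836933693530167218012160000000 = 1/263130836933693530167218012160000000.

1/263130836933693530167218012160000000


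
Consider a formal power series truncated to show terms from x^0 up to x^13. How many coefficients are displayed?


From x^0 to x^13 inclusive, the count is 13 - 0 + 1 = 14.

14


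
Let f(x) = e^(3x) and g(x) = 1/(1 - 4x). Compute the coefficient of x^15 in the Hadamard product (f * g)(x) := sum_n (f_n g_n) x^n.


Expanding: f_k = 3^k/k! (from e^(3x)) and g_k = 4^k (from 1/(1 - 4x)). So the Hadamard coefficient (f * g)_k = 3^k 4^k / k! = (12)^k / k!.
For k = 15: 12^15/15! = 15407021574586368/1307674368000 = 10319560704/875875.

10319560704/875875


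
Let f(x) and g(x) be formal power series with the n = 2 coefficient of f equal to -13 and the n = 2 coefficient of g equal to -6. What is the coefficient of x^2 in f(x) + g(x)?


Addition of formal power series is termwise.
The coefficient of x^2 in f + g = -13 + -6
= -19

-19


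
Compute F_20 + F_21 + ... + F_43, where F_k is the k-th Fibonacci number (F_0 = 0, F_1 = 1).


Use the identity sum_{k=0}^{N} F_k = F_{N+2} - 1 (which follows from F_{k+2} - F_{k+1} = F_k). Then
sum_{k=20}^{43} F_k = (F_{45} - 1) - (F_{21} - 1) = F_{45} - F_{21}.
Computing: F_{45} = 1134903170, F_{21} = 10946, so
Sum = 1134903170 - 10946 = 1134892224.

1134892224


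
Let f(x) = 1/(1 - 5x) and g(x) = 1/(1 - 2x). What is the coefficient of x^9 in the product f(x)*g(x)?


The coefficient of x^n in f*g is the Cauchy product: sum_{k=0}^{n} a^k * b^(n-k).
With a=5, b=2, n=9:
sum_{k=0}^{9} 5^k * 2^(9-k)
= 3254867

3254867


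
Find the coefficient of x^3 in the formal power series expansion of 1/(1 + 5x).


Write 1/(1 + c x) = 1/(1 - (-c) x) and apply the geometric-series identity
1/(1 - y) = sum_{k>=0} y^k to get 1/(1 + c x) = sum_{k>=0} (-c)^k x^k.
So the coefficient of x^k is (-c)^k = (-1)^k * c^k.
Here c = 5 and k = 3:
(-5)^3 = -1 * 125 = -125

-125


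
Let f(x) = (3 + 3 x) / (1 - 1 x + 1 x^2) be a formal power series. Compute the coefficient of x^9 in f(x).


Write f(x) = sum_{k>=0} a_k x^k. Multiplying both sides by 1 - 1 x + 1 x^2 gives
(1 - 1 x + 1 x^2) sum_{k>=0} a_k x^k = 3 + 3 x.
Matching coefficients:
 x^0: a_0 = 3
 x^1: a_1 - 1 a_0 = 3  =>  a_1 = 1*3 + 3 = 6
 x^k (k >= 2): a_k = 1 a_{k-1} - 1 a_{k-2}.
Iterating: a_2 = 3, a_3 = -3, a_4 = -6, a_5 = -3, a_6 = 3, a_7 = 6, a_8 = 3, a_9 = -3.
So the coefficient of x^9 is -3.

-3


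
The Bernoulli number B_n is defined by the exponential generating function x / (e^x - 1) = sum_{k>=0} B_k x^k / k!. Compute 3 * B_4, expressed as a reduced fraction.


Bernoulli numbers can also be computed recursively via B_0 = 1 and sum_{j=0}^{m} C(m+1, j) B_j = 0 for m >= 1. Odd-index Bernoulli numbers vanish for k >= 3.
Computing B_4 = -1/30, so 3 * B_4 = 3 * -1/30 = -1/10.

-1/10


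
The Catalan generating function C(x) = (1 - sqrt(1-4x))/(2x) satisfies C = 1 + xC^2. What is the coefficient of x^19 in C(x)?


Substituting x -> x scales the n-th coefficient by 1, so [x^19] C(x) = C_19.
C_19 = C(2*19, 19)/(20) = 35345263800/20 = 1767263190.
= 1767263190.

1767263190


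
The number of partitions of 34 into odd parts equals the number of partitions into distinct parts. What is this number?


Computing partitions of 34 into odd parts (1, 3, 5, ...):
Using the generating function prod_{k>=0} 1/(1-x^(2k+1)),
the count is 512

512


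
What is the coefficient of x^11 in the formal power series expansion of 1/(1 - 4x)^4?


The general identity 1/(1 - c x)^r = sum_{k>=0} c^k C(k + r - 1, r - 1) x^k follows by substituting y = c x into 1/(1 - y)^r = sum_{k>=0} C(k + r - 1, r - 1) y^k.
For c = 4, r = 4, k = 11:
4^11 * C(14, 3) = 4194304 * 364 = 1526726656.

1526726656


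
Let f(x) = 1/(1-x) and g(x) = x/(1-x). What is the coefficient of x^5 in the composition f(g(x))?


First simplify the composition: f(g(x)) = 1/(1 - x/(1-x)) = (1-x)/((1-x) - x) = (1-x)/(1-2x).
Now extract the coefficient. Write (1-x)/(1-2x) = 1/(1-2x) - x/(1-2x).
The coefficient of x^n in 1/(1-2x) is 2^n, and in x/(1-2x) is 2^(n-1) (for n >= 1).
So the coefficient of x^5 is 2^5 - 2^4 = 32 - 16 = 16.

16


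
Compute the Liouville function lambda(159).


The Liouville function is lambda(k) = (-1)^Omega(k), where Omega(k) counts the prime factors of k with multiplicity.
Factoring: 159 = 3 * 53, so Omega(159) = 2.
lambda(159) = (-1)^2 = 1.

1


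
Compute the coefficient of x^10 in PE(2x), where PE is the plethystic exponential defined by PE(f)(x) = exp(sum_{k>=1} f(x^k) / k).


With f(x) = 2x, the exponent is sum_{k>=1} 2 x^k / k = 2 * (-ln(1 - x)). Exponentiating:
PE(2x) = exp(-2 ln(1 - x)) = 1/(1 - x)^2.
By the negative binomial expansion, [x^n] 1/(1 - x)^2 = C(n + 1, 1).
For n = 10: C(11, 1) = 11.

11


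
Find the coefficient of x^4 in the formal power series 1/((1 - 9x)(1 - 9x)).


By partial fractions or Cauchy convolution:
The coefficient equals sum_{k=0}^{4} 9^k * 9^(4-k).
= 32805

32805


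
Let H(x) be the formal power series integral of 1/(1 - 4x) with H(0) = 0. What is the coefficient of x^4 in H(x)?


1/(1 - 4x) = sum_{k>=0} 4^k x^k. Integrating termwise with H(0) = 0:
H(x) = sum_{k>=0} 4^k x^(k+1) / (k+1) = sum_{m>=1} 4^(m-1) x^m / m.
For m = 4: 4^3/4 = 64/4 = 16.

16


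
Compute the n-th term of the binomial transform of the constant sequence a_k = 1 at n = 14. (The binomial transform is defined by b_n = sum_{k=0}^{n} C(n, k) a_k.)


With a_k = 1 for all k, b_n = sum_{k=0}^{n} C(n, k) = 2^n by the binomial theorem.
For n = 14: 2^14 = 16384.

16384


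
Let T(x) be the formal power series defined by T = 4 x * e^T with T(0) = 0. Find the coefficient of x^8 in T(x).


Apply the Lagrange inversion formula: if T = 4 x * phi(T) with phi(t) = e^t, then
[x^n] T = 4^n * (1/n) [t^(n-1)] phi(t)^n = 4^n * (1/n) [t^(n-1)] e^(n t) = 4^n * (1/n) * n^(n-1) / (n-1)! = 4^n * n^(n-1) / n!.
When c = 1 this is the Cayley count of rooted labeled trees on n vertices, divided by n!.
For n = 8: 4^8 * 8^7 / 8! = 65536 * 2097152/40320 = 1073741824/315.

1073741824/315


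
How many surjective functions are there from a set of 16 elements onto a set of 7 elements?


By inclusion-exclusion on which target elements are missed, the number of surjections from an n-set onto a k-set is
surj(n, k) = sum_{j=0}^{k} (-1)^j C(k, j) (k - j)^n.
Equivalently surj(n, k) = k! * S(n, k), where S(n, k) is the Stirling number of the second kind.
For n = 16, k = 7:
S(16, 7) = 3281882604, so
surj = 7! * 3281882604 = 5040 * 3281882604 = 16540688324160.

16540688324160


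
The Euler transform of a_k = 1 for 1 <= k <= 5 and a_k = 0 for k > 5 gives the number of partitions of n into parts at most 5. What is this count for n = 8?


Partitions of 8 into parts at most 5:
Using generating function (1-x)^(-1)(1-x^2)^(-1)...(1-x^5)^(-1),
the coefficient of x^8 = 18

18


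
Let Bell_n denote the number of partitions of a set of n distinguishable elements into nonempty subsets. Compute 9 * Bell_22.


Bell_22 can be computed from the Bell triangle or from Dobinski's identity Bell_n = (1/e) * sum_{k>=0} k^n / k!.
Computing Bell_22 = 4506715738447323.
Then 9 * 4506715738447323 = 40560441646025907.

40560441646025907


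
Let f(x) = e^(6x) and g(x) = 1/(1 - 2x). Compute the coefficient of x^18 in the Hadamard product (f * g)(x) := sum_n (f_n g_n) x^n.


Expanding: f_k = 6^k/k! (from e^(6x)) and g_k = 2^k (from 1/(1 - 2x)). So the Hadamard coefficient (f * g)_k = 6^k 2^k / k! = (12)^k / k!.
For k = 18: 12^18/18! = 26623333280885243904/6402373705728000 = 61917364224/14889875.

61917364224/14889875


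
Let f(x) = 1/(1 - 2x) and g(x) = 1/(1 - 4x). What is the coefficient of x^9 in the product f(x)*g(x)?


The coefficient of x^n in f*g is the Cauchy product: sum_{k=0}^{n} a^k * b^(n-k).
With a=2, b=4, n=9:
sum_{k=0}^{9} 2^k * 4^(9-k)
= 523776

523776


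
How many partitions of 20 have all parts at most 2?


Using the generating function (1-x)^(-1)(1-x^2)^(-1),
the coefficient of x^20 counts these restricted partitions.
Result = 11

11


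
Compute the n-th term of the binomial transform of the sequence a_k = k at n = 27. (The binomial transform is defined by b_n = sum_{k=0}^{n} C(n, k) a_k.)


With a_k = k, b_n = sum_{k=0}^{n} C(n, k) k. Using k * C(n, k) = n * C(n-1, k-1) gives b_n = n * sum_{k>=1} C(n-1, k-1) = n * 2^(n-1).
For n = 27: 27 * 2^26 = 27 * 67108864 = 1811939328.

1811939328


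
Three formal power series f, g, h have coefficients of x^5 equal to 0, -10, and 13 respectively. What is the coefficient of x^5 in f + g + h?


Series addition is componentwise:
0 + -10 + 13
= 3

3


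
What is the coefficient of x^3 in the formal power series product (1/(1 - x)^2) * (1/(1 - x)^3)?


Combine the factors: (1/(1 - x)^2) * (1/(1 - x)^3) = 1/(1 - x)^5.
Then use 1/(1 - x)^r = sum_{k>=0} C(k + r - 1, r - 1) x^k with r = 5 and k = 3:
C(7, 4) = 35.

35


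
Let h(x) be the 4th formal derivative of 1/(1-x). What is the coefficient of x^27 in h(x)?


Differentiating 4 times: d^4/dx^4 [1/(1-x)] = 4!/(1-x)^5.
The expansion 1/(1-x)^5 = sum_{k>=0} C(k+4, 4) x^k, so the coefficient of x^n in 4!/(1-x)^5 is 4! * C(n+4, 4).
For n = 27: 24 * C(31, 4) = 24 * 31465 = 755160

755160


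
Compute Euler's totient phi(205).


phi(n) counts integers in [1, n] coprime to n. Using the multiplicative formula phi(n) = n * prod_{p | n} (1 - 1/p):
205 = 5 * 41, so
phi(205) = 205 * (1 - 1/5) * (1 - 1/41) = 160.

160


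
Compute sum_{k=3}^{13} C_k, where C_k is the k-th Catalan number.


C_3 through C_13: 5, 14, 42, 132, 429, 1430, 4862, 16796, 58786, 208012, 742900
Sum = 5 + 14 + 42 + 132 + 429 + 1430 + 4862 + 16796 + 58786 + 208012 + 742900
= 1033408

1033408


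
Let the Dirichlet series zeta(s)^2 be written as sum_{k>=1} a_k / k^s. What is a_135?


The Dirichlet convolution of the constant function 1 with itself gives (1 * 1)(k) = sum_{d | k} 1 = d(k), the number of positive divisors of k.
Since zeta(s) = sum_{k>=1} 1/k^s, we have zeta(s)^2 = sum_{k>=1} d(k)/k^s, so a_k = d(k).
For k = 135: the divisors are 1, 3, 5, 9, 15, 27, 45, 135.
Count = 8.

8


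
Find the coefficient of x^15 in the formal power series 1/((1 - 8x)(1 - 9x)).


By partial fractions or Cauchy convolution:
The coefficient equals sum_{k=0}^{15} 8^k * 9^(15-k).
= 1571545212141185

1571545212141185


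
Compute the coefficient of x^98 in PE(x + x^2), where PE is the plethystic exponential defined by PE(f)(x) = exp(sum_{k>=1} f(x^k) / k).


With f(x) = x + x^2, the exponent is sum_{k>=1} (x^k + x^(2k)) / k = -ln(1 - x) - ln(1 - x^2). Exponentiating:
PE(x + x^2) = 1 / ((1 - x)(1 - x^2)).
This is the generating function for partitions of n into parts of size 1 or 2. The number of 2's can be any j in 0..49, and the rest are 1's, so
[x^98] = floor(98/2) + 1 = 50.

50


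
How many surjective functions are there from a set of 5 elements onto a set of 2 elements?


By inclusion-exclusion on which target elements are missed, the number of surjections from an n-set onto a k-set is
surj(n, k) = sum_{j=0}^{k} (-1)^j C(k, j) (k - j)^n.
Equivalently surj(n, k) = k! * S(n, k), where S(n, k) is the Stirling number of the second kind.
For n = 5, k = 2:
S(5, 2) = 15, so
surj = 2! * 15 = 2 * 15 = 30.

30


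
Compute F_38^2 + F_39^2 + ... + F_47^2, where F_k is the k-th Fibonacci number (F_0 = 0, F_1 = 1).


There is a standard identity sum_{k=0}^{N} F_k^2 = F_N * F_{N+1} (proved inductively from the telescoping relation F_k^2 = F_k F_{k+1} - F_{k-1} F_k). Then
sum_{k=38}^{47} F_k^2 = F_47 F_48 - F_37 F_38.
Computing: F_47 = 2971215073, F_48 = 4807526976, F_37 = 24157817, F_38 = 39088169.
Sum = 2971215073 * 4807526976 - 24157817 * 39088169 = 14283252330111742175.

14283252330111742175


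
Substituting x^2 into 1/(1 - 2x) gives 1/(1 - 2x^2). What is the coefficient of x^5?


Since 1/(1 - 2x^2) only has even powers of x,
the coefficient of x^5 (odd) is 0.

0


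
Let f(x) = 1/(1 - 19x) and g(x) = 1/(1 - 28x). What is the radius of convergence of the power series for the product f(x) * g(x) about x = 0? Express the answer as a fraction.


The radius of 1/(1 - 19x) is 1/19 (nearest singularity at x = 1/19), and the radius of 1/(1 - 28x) is 1/28.
The product f(x)*g(x) = 1/((1 - 19x)(1 - 28x)) has singularities at both 1/19 and 1/28, so its radius of convergence is the distance to the nearest one:
min(1/19, 1/28) = 1/28.

1/28


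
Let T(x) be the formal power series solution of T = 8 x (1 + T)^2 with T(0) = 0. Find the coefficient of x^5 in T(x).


Apply the Lagrange inversion formula: if T = 8 x * phi(T) with phi(t) = (1 + t)^2, then [x^n] T = 8^n * (1/n) [t^(n-1)] phi(t)^n = 8^n * (1/n) [t^(n-1)] (1 + t)^(2n) = 8^n * (1/n) C(2n, n-1).
Using the identity C(2n, n-1) = C(2n, n) * n / (n+1), the unscaled factor equals C(2n, n) / (n+1) = C_n, the n-th Catalan number.
For n = 5: C_5 = C(10, 5) / 6 = 252/6 = 42.
With the 8^5 = 32768 factor, the coefficient is 32768 * 42 = 1376256.

1376256


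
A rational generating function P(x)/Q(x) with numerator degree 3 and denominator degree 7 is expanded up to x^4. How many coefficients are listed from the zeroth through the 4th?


Expanding up to x^4 gives the coefficients for x^0, x^1, ..., x^4.
That is 4 + 1 = 5 coefficients in total.

5


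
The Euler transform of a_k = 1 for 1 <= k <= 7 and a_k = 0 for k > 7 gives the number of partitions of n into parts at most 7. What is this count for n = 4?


Partitions of 4 into parts at most 7:
Using generating function (1-x)^(-1)(1-x^2)^(-1)...(1-x^7)^(-1),
the coefficient of x^4 = 5

5


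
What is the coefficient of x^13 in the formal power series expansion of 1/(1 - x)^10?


The negative binomial / multiset identity is
1/(1 - x)^r = sum_{k>=0} C(k + r - 1, r - 1) x^k.
Here r = 10 and k = 13, so the coefficient is
C(13 + 9, 9) = C(22, 9)
= 497420

497420


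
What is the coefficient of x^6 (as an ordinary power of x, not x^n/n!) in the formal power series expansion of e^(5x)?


The exponential series is e^y = sum_{k>=0} y^k / k!. Substituting y = 5x gives
e^(5x) = sum_{k>=0} 5^k x^k / k!.
So the coefficient of x^n is a^n/n! with a = 5, n = 6:
5^6 / 6! = 15625/720 = 3125/144

3125/144


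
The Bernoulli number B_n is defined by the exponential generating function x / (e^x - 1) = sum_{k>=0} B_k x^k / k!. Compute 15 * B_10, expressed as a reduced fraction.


Bernoulli numbers can also be computed recursively via B_0 = 1 and sum_{j=0}^{m} C(m+1, j) B_j = 0 for m >= 1. Odd-index Bernoulli numbers vanish for k >= 3.
Computing B_10 = 5/66, so 15 * B_10 = 15 * 5/66 = 25/22.

25/22


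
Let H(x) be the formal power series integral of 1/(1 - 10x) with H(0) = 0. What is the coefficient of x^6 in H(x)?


1/(1 - 10x) = sum_{k>=0} 10^k x^k. Integrating termwise with H(0) = 0:
H(x) = sum_{k>=0} 10^k x^(k+1) / (k+1) = sum_{m>=1} 10^(m-1) x^m / m.
For m = 6: 10^5/6 = 100000/6 = 50000/3.

50000/3


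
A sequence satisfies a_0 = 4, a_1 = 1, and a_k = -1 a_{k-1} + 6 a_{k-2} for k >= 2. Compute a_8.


The characteristic equation is t^2 + 1 t - 6 = 0, with roots r_1 = 2 and r_2 = -3 (so c_1 = r_1 + r_2, c_2 = -r_1 r_2 as required).
One can use the closed form a_n = A r_1^n + B r_2^n, but direct iteration is more reliable:
a_0 = 4, a_1 = 1, a_2 = 23, a_3 = -17, a_4 = 155, a_5 = -257, a_6 = 1187, a_7 = -2729, a_8 = 9851.
So a_8 = 9851.

9851


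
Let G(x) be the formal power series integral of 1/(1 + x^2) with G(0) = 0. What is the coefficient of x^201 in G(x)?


1/(1 + x^2) = sum_{j>=0} (-1)^j x^(2j). Integrating termwise with G(0) = 0:
G(x) = sum_{j>=0} (-1)^j x^(2j+1) / (2j+1) = arctan(x).
Only odd powers are nonzero. For x^201 write 201 = 2*100 + 1, giving
(-1)^100 / 201 = 1/201 = 1/201.

1/201


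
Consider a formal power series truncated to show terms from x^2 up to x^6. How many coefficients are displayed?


From x^2 to x^6 inclusive, the count is 6 - 2 + 1 = 5.

5


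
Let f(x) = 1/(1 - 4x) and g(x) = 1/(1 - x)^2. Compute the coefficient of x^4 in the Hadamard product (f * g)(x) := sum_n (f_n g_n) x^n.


f has coefficients f_k = 4^k. For g = 1/(1 - x)^2 the coefficient is g_k = C(k + 1, 1) = k + 1. The Hadamard coefficient is (f * g)_k = 4^k * (k + 1).
For k = 4: 4^4 * 5 = 256 * 5 = 1280.

1280


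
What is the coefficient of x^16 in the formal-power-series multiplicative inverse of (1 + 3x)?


The inverse is 1/(1 + 3x). Apply the geometric identity 1/(1 - y) = sum_{k>=0} y^k with y = -3x:
1/(1 + 3x) = sum_{k>=0} (-3)^k x^k.
So the coefficient of x^16 is (-3)^16 = 43046721.

43046721


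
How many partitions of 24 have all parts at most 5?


Using the generating function (1-x)^(-1)(1-x^2)^(-1)...(1-x^5)^(-1),
the coefficient of x^24 counts these restricted partitions.
Result = 333

333


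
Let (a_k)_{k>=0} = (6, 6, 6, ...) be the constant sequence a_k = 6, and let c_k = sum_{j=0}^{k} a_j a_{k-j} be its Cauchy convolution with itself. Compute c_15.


Since a_j = 6 for all j >= 0, the convolution sum becomes
c_k = sum_{j=0}^{k} 6 * 6 = 36 * (k + 1).
Equivalently, the generating function of (a_k) is 6/(1 - x) and its square is 36/(1 - x)^2 = sum_{k>=0} 36(k + 1) x^k.
For k = 15: 36 * 16 = 576.

576


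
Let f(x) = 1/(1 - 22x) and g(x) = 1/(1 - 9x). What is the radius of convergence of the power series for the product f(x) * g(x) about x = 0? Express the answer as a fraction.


The radius of 1/(1 - 22x) is 1/22 (nearest singularity at x = 1/22), and the radius of 1/(1 - 9x) is 1/9.
The product f(x)*g(x) = 1/((1 - 22x)(1 - 9x)) has singularities at both 1/22 and 1/9, so its radius of convergence is the distance to the nearest one:
min(1/22, 1/9) = 1/22.

1/22


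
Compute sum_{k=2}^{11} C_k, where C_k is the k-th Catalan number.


C_2 through C_11: 2, 5, 14, 42, 132, 429, 1430, 4862, 16796, 58786
Sum = 2 + 5 + 14 + 42 + 132 + 429 + 1430 + 4862 + 16796 + 58786
= 82498

82498


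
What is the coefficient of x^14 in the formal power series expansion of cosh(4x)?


The Maclaurin series is cosh(t) = sum_{m>=0} t^(2m) / (2m)!, so substituting t = 4x, only even powers of x are nonzero, with coefficient of x^(2m) equal to 4^(2m) / (2m)!.
For x^14 the coefficient is 4^14/14! = 268435456/87178291200 = 131072/42567525.

131072/42567525


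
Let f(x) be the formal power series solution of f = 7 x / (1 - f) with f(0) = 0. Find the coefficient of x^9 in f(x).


Apply Lagrange inversion: f = 7 x * phi(f) with phi(t) = 1/(1 - t), so
[x^n] f = 7^n * (1/n) [t^(n-1)] phi(t)^n = 7^n * (1/n) [t^(n-1)] (1 - t)^(-n) = 7^n * (1/n) C(2n - 2, n - 1) = 7^n * C_{n-1}.
For n = 9: C_8 = C(16, 8) / 9 = 12870/9 = 1430.
With the 7^9 = 40353607 factor, the coefficient is 40353607 * 1430 = 57705658010.

57705658010


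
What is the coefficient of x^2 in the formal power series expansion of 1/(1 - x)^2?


The negative binomial / multiset identity is
1/(1 - x)^r = sum_{k>=0} C(k + r - 1, r - 1) x^k.
Here r = 2 and k = 2, so the coefficient is
C(2 + 1, 1) = C(3, 1)
= 3

3


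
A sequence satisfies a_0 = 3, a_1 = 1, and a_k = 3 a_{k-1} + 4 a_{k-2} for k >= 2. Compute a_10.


The characteristic equation is t^2 - 3 t - 4 = 0, with roots r_1 = 4 and r_2 = -1 (so c_1 = r_1 + r_2, c_2 = -r_1 r_2 as required).
One can use the closed form a_n = A r_1^n + B r_2^n, but direct iteration is more reliable:
a_0 = 3, a_1 = 1, a_2 = 15, a_3 = 49, a_4 = 207, a_5 = 817, a_6 = 3279, a_7 = 13105, a_8 = 52431, a_9 = 209713, a_10 = 838863.
So a_10 = 838863.

838863


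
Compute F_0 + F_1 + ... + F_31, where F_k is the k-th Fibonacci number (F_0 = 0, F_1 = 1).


Use the identity sum_{k=0}^{N} F_k = F_{N+2} - 1 (which follows from F_{k+2} - F_{k+1} = F_k). Then
sum_{k=0}^{31} F_k = (F_{33} - 1) - (F_{1} - 1) = F_{33} - F_{1}.
Computing: F_{33} = 3524578, F_{1} = 1, so
Sum = 3524578 - 1 = 3524577.

3524577


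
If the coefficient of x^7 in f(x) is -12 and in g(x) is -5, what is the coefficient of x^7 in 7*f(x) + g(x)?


Scalar multiplication scales coefficients: 7 * -12 = -84.
Then add the g coefficient: -84 + -5
= -89

-89


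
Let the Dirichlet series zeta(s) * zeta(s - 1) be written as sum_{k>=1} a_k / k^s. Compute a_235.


Convolution gives a_k = sum_{d | k} d * 1 = sum_{d | k} d = sigma(k), the sum of positive divisors of k.
For k = 235, the divisors are 1, 5, 47, 235, so
sigma(235) = 1 + 5 + 47 + 235 = 288.

288


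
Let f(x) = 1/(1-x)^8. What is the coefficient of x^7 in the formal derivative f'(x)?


Differentiate: d/dx [ 1/(1-x)^r ] = r / (1-x)^(r+1).
Here r = 8, so f'(x) = 8 / (1-x)^9.
The expansion of 1/(1-x)^(r+1) has coefficient of x^n equal to C(n+r, r).
So the coefficient of x^7 in f'(x) is
8 * C(15, 8) = 8 * 6435 = 51480

51480


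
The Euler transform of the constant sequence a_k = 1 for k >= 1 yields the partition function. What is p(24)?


The Euler transform converts the sequence a_k = 1 into the number of integer partitions.
Using the recurrence or dynamic programming:
p(24) = 1575

1575


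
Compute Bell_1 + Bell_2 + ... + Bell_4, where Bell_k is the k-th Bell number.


Recall Bell_k counts set partitions of a k-set (with Bell_0 = 1 by convention).
Bell_1 through Bell_4: 1, 2, 5, 15
Sum = 1 + 2 + 5 + 15 = 23.

23


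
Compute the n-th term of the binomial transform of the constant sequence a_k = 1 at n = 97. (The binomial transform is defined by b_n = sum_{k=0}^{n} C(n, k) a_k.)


With a_k = 1 for all k, b_n = sum_{k=0}^{n} C(n, k) = 2^n by the binomial theorem.
For n = 97: 2^97 = 158456325028528675187087900672.

158456325028528675187087900672


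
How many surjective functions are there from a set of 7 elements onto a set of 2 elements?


By inclusion-exclusion on which target elements are missed, the number of surjections from an n-set onto a k-set is
surj(n, k) = sum_{j=0}^{k} (-1)^j C(k, j) (k - j)^n.
Equivalently surj(n, k) = k! * S(n, k), where S(n, k) is the Stirling number of the second kind.
For n = 7, k = 2:
S(7, 2) = 63, so
surj = 2! * 63 = 2 * 63 = 126.

126


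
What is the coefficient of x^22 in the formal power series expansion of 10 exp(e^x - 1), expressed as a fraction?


exp(e^x - 1) is the exponential generating function for the Bell numbers Bell_k: exp(e^x - 1) = sum_{k>=0} Bell_k x^k / k!.
So the coefficient of x^22 in 10 exp(e^x - 1) is 10 Bell_22 / 22!.
Computing: Bell_22 = 4506715738447323 and 22! = 1124000727777607680000, giving
10 * 4506715738447323/1124000727777607680000 = 88366975263673/2203922995642368000.

88366975263673/2203922995642368000


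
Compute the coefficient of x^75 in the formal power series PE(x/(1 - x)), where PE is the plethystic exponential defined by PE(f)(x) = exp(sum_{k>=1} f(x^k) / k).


For f(x) = x/(1 - x) we have
sum_{k>=1} f(x^k) / k = sum_{k>=1} (1/k) * x^k / (1 - x^k) = sum_{k, m >= 1} x^(k m) / k,
which after exponentiating simplifies to
PE(x/(1 - x)) = prod_{k>=1} 1 / (1 - x^k).
This is the generating function for the partition function p(n), so the coefficient of x^75 is p(75).
Computing p(75) by dynamic programming over parts 1, 2, ..., 75: p(75) = 8118264.

8118264


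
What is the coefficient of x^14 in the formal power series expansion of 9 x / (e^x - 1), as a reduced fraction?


The exponential generating function for Bernoulli numbers is
x / (e^x - 1) = sum_{k>=0} B_k x^k / k!.
So the coefficient of x^14 in 9 x / (e^x - 1) is 9 B_14 / 14!.
Computing: B_14 = 7/6, 14! = 87178291200, giving
9 * 7/6 / 87178291200 = 1/8302694400.

1/8302694400


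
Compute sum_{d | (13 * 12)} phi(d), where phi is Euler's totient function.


First, 13 * 12 = 156. One classical identity is sum_{d | n} phi(d) = n (each k in [1, n] has a unique gcd with n, and among the k's with gcd(k, n) = n/d there are phi(d) of them). So the sum equals 156. We also verify directly:
Divisors of 156: 1, 2, 3, 4, 6, 12, 13, 26, 39, 52, 78, 156.
phi values: 1, 1, 2, 2, 2, 4, 12, 12, 24, 24, 24, 48.
Sum = 156.

156


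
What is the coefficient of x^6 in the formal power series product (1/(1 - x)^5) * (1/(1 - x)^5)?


Combine the factors: (1/(1 - x)^5) * (1/(1 - x)^5) = 1/(1 - x)^10.
Then use 1/(1 - x)^r = sum_{k>=0} C(k + r - 1, r - 1) x^k with r = 10 and k = 6:
C(15, 9) = 5005.

5005


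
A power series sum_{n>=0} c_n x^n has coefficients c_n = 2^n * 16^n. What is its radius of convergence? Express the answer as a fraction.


By the root test (Cauchy-Hadamard), the radius is R = 1 / limsup_n |c_n|^(1/n).
Here |c_n|^(1/n) = (2^n * 16^n)^(1/n) = 2 * 16 = 32 for all n.
So R = 1/32 = 1/32.

1/32


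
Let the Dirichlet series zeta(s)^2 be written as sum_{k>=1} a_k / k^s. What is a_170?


The Dirichlet convolution of the constant function 1 with itself gives (1 * 1)(k) = sum_{d | k} 1 = d(k), the number of positive divisors of k.
Since zeta(s) = sum_{k>=1} 1/k^s, we have zeta(s)^2 = sum_{k>=1} d(k)/k^s, so a_k = d(k).
For k = 170: the divisors are 1, 2, 5, 10, 17, 34, 85, 170.
Count = 8.

8


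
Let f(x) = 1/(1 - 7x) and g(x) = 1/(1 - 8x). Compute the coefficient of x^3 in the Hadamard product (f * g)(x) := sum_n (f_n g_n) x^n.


f has coefficients f_k = 7^k and g has coefficients g_k = 8^k, so the Hadamard product has coefficient (f*g)_k = 7^k * 8^k = 56^k.
For k = 3: 56^3 = 175616.

175616


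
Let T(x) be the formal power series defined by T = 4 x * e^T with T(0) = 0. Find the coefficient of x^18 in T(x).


Apply the Lagrange inversion formula: if T = 4 x * phi(T) with phi(t) = e^t, then
[x^n] T = 4^n * (1/n) [t^(n-1)] phi(t)^n = 4^n * (1/n) [t^(n-1)] e^(n t) = 4^n * (1/n) * n^(n-1) / (n-1)! = 4^n * n^(n-1) / n!.
When c = 1 this is the Cayley count of rooted labeled trees on n vertices, divided by n!.
For n = 18: 4^18 * 18^17 / 18! = 68719476736 * 2185911559738696531968/6402373705728000 = 349351379311776170508288/14889875.

349351379311776170508288/14889875


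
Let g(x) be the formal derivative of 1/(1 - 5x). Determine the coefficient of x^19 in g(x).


Differentiate termwise: d/dx sum_{k>=0} 5^k x^k = sum_{k>=1} k 5^k x^(k-1) = sum_{j>=0} (j+1) 5^(j+1) x^j.
Equivalently, d/dx [1/(1 - 5x)] = 5/(1 - 5x)^2.
For j = 19: 20 * 5^20 = 20 * 95367431640625 = 1907348632812500.

1907348632812500


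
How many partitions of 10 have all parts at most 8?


Using the generating function (1-x)^(-1)(1-x^2)^(-1)...(1-x^8)^(-1),
the coefficient of x^10 counts these restricted partitions.
Result = 40

40


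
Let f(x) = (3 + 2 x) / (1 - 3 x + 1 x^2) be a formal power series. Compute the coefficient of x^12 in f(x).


Write f(x) = sum_{k>=0} a_k x^k. Multiplying both sides by 1 - 3 x + 1 x^2 gives
(1 - 3 x + 1 x^2) sum_{k>=0} a_k x^k = 3 + 2 x.
Matching coefficients:
 x^0: a_0 = 3
 x^1: a_1 - 3 a_0 = 2  =>  a_1 = 3*3 + 2 = 11
 x^k (k >= 2): a_k = 3 a_{k-1} - 1 a_{k-2}.
Iterating: a_2 = 30, a_3 = 79, a_4 = 207, a_5 = 542, a_6 = 1419, a_7 = 3715, a_8 = 9726, a_9 = 25463, a_10 = 66663, a_11 = 174526, a_12 = 456915.
So the coefficient of x^12 is 456915.

456915


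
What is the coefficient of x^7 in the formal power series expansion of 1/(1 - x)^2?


The expansion 1/(1 - x)^r = sum_{k>=0} C(k + r - 1, r - 1) x^k follows from the multiset / negative-binomial theorem (or from repeated differentiation of the geometric series).
For r = 2 and k = 7:
C(8, 1) = 40320 / (1 * 5040) = 8.

8


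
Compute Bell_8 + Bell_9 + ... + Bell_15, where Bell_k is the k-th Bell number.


Recall Bell_k counts set partitions of a k-set (with Bell_0 = 1 by convention).
Bell_8 through Bell_15: 4140, 21147, 115975, 678570, 4213597, 27644437, 190899322, 1382958545
Sum = 4140 + 21147 + 115975 + 678570 + 4213597 + 27644437 + 190899322 + 1382958545 = 1606535733.

1606535733


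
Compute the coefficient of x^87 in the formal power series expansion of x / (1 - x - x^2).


Let f(x) = sum_{k>=0} a_k x^k. Multiplying f(x) * (1 - x - x^2) = x and matching coefficients gives a_0 = 0, a_1 = 1, and a_k = a_{k-1} + a_{k-2} for k >= 2. These are the Fibonacci numbers F_k.
Iterating from F_0 = 0, F_1 = 1:
F_0=0, F_1=1, F_2=1, F_3=2, F_4=3, F_5=5, F_6=8, F_7=13, F_8=21, F_9=34, ...
F_87 = 679891637638612258.

679891637638612258


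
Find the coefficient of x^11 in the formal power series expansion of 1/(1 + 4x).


Write 1/(1 + c x) = 1/(1 - (-c) x) and apply the geometric-series identity
1/(1 - y) = sum_{k>=0} y^k to get 1/(1 + c x) = sum_{k>=0} (-c)^k x^k.
So the coefficient of x^k is (-c)^k = (-1)^k * c^k.
Here c = 4 and k = 11:
(-4)^11 = -1 * 4194304 = -4194304

-4194304


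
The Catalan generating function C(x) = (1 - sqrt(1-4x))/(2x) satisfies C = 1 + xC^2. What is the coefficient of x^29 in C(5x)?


Substituting x -> 5x scales the n-th coefficient by 5^n, so [x^29] C(5x) = 5^29 * C_29.
C_29 = C(2*29, 29)/(30) = 30067266499541040/30 = 1002242216651368.
So 5^29 * 1002242216651368 = 186264514923095703125 * 1002242216651368 = 186682160320015251636505126953125000.

186682160320015251636505126953125000


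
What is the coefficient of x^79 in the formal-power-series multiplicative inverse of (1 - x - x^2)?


Let the inverse be f(x) = sum_{k>=0} a_k x^k. From f(x) * (1 - x - x^2) = 1 and matching coefficients:
 x^0: a_0 = 1.
 x^1: a_1 - a_0 = 0, so a_1 = 1.
 x^k (k >= 2): a_k - a_{k-1} - a_{k-2} = 0, i.e. a_k = a_{k-1} + a_{k-2}.
This is the Fibonacci-type recurrence shifted so that a_0 = a_1 = 1.
Iterating: a_0=1, a_1=1, a_2=2, a_3=3, a_4=5, a_5=8, a_6=13, a_7=21, a_8=34, a_9=55, ...
a_79 = 23416728348467685.

23416728348467685


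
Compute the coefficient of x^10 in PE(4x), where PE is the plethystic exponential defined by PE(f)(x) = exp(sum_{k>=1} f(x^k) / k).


With f(x) = 4x, the exponent is sum_{k>=1} 4 x^k / k = 4 * (-ln(1 - x)). Exponentiating:
PE(4x) = exp(-4 ln(1 - x)) = 1/(1 - x)^4.
By the negative binomial expansion, [x^n] 1/(1 - x)^4 = C(n + 3, 3).
For n = 10: C(13, 3) = 286.

286


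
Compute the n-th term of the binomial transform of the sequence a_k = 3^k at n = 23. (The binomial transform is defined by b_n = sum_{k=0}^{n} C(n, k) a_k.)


With a_k = 3^k, b_n = sum_{k=0}^{n} C(n, k) 3^k = (1 + 3)^n by the binomial theorem.
For n = 23: (1 + 3)^23 = 4^23 = 70368744177664.

70368744177664


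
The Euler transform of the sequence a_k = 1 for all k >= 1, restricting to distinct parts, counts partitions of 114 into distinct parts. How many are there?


Partitions of 114 into distinct parts can be computed via generating function.
Product (1+x)(1+x^2)(1+x^3)...
The coefficient of x^114 = 1378304

1378304


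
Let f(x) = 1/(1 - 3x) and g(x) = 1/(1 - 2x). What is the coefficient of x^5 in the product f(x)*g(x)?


The coefficient of x^n in f*g is the Cauchy product: sum_{k=0}^{n} a^k * b^(n-k).
With a=3, b=2, n=5:
sum_{k=0}^{5} 3^k * 2^(5-k)
= 665

665


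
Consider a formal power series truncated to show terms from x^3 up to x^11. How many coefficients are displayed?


From x^3 to x^11 inclusive, the count is 11 - 3 + 1 = 9.

9


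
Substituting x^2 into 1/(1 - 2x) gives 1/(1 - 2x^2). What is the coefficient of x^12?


The coefficient of x^(2m) in 1/(1 - 2x^2) is 2^m.
With n = 12 = 2*6, the coefficient is 2^6 = 64.

64
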